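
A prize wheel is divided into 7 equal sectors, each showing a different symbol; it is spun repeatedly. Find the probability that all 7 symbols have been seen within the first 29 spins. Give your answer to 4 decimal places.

0.9211

By inclusion–exclusion over which symbols are missing,
P(all seen) = Σ_{j=0}^{7} (-1)^j C(7,j)((7-j)/7)^29
= 1.00000 - 0.08010 + 0.00121 - 0.00000 + 0.00000 - 0.00000 + 0.00000 - 0.00000
= 0.92111.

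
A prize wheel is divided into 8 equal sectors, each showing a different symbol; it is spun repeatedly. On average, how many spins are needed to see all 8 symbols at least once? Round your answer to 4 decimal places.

After k distinct symbols have appeared, the next spin gives a new one with probability (8-k)/8, so the expected wait for the (k+1)-th is 8/(8-k).
E[T] = 8/8 + 8/7 + 8/6 + ... + 8/2 + 8/1 = 8·H_{8}.
H_{8} = 2.71786, so E[T] = 21.74286.

21.7429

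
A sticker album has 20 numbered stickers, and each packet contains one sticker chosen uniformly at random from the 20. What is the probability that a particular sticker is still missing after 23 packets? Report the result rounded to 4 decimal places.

On each packet the fixed sticker fails to appear with probability 19/20.
P(still missing after 23) = (19/20)^23 = 0.30736.

0.3074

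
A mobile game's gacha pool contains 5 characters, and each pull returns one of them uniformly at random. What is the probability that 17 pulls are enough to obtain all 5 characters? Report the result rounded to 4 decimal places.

0.8891

By inclusion–exclusion over which characters are missing,
P(all seen) = Σ_{j=0}^{5} (-1)^j C(5,j)((5-j)/5)^17
= 1.00000 - 0.11259 + 0.00169 - 0.00000 + 0.00000 - 0.00000
= 0.88910.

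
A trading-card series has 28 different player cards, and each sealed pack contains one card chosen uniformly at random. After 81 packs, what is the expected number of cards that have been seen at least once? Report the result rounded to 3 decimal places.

For each card, P(seen in 81 packs) = 1 - (27/28)^81 = 0.9474.
By linearity of expectation, E[distinct seen] = 28·(1 - (27/28)^81) = 26.5283.

26.528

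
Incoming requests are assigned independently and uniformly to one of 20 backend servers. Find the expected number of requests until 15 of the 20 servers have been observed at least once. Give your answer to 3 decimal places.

With k distinct servers already seen, the next new one arrives after an expected 20/(20-k) requests.
Sum over k = 0,...,14: E = 20/20 + 20/19 + 20/18 + ... + 20/7 + 20/6 = 26.2881.

26.288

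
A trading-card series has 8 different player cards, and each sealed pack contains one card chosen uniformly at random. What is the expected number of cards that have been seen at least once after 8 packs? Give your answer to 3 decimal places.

For each card, P(seen in 8 packs) = 1 - (7/8)^8 = 0.6564.
By linearity of expectation, E[distinct seen] = 8·(1 - (7/8)^8) = 5.2511.

5.251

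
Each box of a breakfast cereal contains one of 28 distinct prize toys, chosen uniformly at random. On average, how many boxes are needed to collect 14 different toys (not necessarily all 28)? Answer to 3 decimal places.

Going from k to k+1 distinct takes a geometric number of boxes with mean 28/(28-k).
Sum over k = 0,...,13: E = 28/28 + 28/27 + 28/26 + ... + 28/16 + 28/15 = 18.9170.

18.917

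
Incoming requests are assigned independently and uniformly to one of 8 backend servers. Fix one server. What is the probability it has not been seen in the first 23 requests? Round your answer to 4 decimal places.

0.0464

On each request the fixed server fails to appear with probability 7/8.
P(still missing after 23) = (7/8)^23 = 0.04636.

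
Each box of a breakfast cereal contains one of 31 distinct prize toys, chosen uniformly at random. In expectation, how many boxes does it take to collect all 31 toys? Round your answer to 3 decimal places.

124.845

Split into phases: going from k distinct to k+1 distinct takes on average 31/(31-k) boxes.
E[T] = 31/31 + 31/30 + 31/29 + ... + 31/2 + 31/1 = 31·H_{31}.
H_{31} = 4.0272, so E[T] = 124.8446.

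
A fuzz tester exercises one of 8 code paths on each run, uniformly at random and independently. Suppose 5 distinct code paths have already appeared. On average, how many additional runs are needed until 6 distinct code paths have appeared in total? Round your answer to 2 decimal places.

2.67

With k distinct code paths already seen, the next new one takes an expected 8/(8-k) runs.
Only the k = 5 term is needed: E = 8/3 = 2.667.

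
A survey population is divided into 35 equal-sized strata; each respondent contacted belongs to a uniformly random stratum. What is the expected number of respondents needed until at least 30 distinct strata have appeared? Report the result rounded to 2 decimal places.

65.22

With k distinct strata already seen, the next new one arrives after an expected 35/(35-k) respondents.
Sum over k = 0,...,29: E = 35/35 + 35/34 + 35/33 + ... + 35/7 + 35/6 = 65.221.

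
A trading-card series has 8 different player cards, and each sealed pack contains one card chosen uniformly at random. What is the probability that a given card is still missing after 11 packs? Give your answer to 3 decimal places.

Each pack misses the fixed card with probability (8-1)/8 = 7/8, independently.
P(still missing after 11) = (7/8)^11 = 0.2302.

0.230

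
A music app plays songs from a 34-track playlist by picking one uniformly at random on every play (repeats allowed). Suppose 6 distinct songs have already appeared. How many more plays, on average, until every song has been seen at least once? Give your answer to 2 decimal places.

133.52

From k distinct to k+1 distinct takes on average 34/(34-k) plays.
Sum over k = 6,...,33: E = 34/28 + 34/27 + 34/26 + ... + 34/2 + 34/1 = 133.524.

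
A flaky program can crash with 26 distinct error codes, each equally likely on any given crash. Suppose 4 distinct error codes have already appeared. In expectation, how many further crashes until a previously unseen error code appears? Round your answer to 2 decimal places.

The number of crashes until the next new error code is geometric with success probability 22/26, so its mean is 26/22.
E = 26/22 = 1.182.

1.18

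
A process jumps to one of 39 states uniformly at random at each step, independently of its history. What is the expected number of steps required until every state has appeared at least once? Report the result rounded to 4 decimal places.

165.8882

The wait to go from k to k+1 distinct states is geometric with mean 39/(39-k).
E[T] = 39/39 + 39/38 + 39/37 + ... + 39/2 + 39/1 = 39·H_{39}.
H_{39} = 4.25354, so E[T] = 165.88818.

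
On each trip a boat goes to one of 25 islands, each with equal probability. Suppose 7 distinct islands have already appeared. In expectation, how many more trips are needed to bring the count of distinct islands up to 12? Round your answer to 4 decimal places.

The wait to go from k to k+1 distinct islands is geometric with mean 25/(25-k).
Sum over k = 7,...,11: E = 25/18 + 25/17 + 25/16 + 25/15 + 25/14 = 7.87436.

7.8744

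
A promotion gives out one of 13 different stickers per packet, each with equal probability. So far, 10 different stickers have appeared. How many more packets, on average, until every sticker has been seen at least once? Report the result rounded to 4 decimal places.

With k distinct stickers already seen, the next new one takes an expected 13/(13-k) packets.
Sum over k = 10,...,12: E = 13/3 + 13/2 + 13/1 = 23.83333.

23.8333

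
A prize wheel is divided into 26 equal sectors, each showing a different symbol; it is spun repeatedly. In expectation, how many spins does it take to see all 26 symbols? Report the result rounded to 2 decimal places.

Split into phases: going from k distinct to k+1 distinct takes on average 26/(26-k) spins.
E[T] = 26/26 + 26/25 + 26/24 + ... + 26/2 + 26/1 = 26·H_{26}.
H_{26} = 3.854, so E[T] = 100.215.

100.21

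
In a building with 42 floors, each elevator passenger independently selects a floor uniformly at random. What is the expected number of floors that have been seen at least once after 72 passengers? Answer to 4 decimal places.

34.5914

For each floor, P(seen in 72 passengers) = 1 - (41/42)^72 = 0.82360.
By linearity of expectation, E[distinct seen] = 42·(1 - (41/42)^72) = 34.59137.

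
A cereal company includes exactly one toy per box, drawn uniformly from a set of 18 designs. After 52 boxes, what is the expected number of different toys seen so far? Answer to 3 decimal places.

17.079

For each toy, P(seen in 52 boxes) = 1 - (17/18)^52 = 0.9488.
By linearity of expectation, E[distinct seen] = 18·(1 - (17/18)^52) = 17.0786.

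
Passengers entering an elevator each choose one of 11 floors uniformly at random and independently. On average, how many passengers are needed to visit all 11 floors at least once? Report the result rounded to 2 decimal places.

After k distinct floors have appeared, the next passenger gives a new one with probability (11-k)/11, so the expected wait for the (k+1)-th is 11/(11-k).
E[T] = 11/11 + 11/10 + 11/9 + ... + 11/2 + 11/1 = 11·H_{11}.
H_{11} = 3.020, so E[T] = 33.219.

33.22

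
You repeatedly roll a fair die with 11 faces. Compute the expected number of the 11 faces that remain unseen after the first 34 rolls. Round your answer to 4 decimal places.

0.4306

For each face, P(unseen after 34) = (10/11)^34 = 0.03914.
By linearity of expectation, E[unseen] = 11·(10/11)^34 = 0.43057.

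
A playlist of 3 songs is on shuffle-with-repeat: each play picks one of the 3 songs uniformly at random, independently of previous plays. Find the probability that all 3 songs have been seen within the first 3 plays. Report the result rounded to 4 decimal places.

0.2222

Let A_i be the event that song i is missing after 3 plays. By inclusion–exclusion on the A_i,
P(all seen) = Σ_{j=0}^{3} (-1)^j C(3,j)((3-j)/3)^3
= 1.00000 - 0.88889 + 0.11111 - 0.00000
= 0.22222.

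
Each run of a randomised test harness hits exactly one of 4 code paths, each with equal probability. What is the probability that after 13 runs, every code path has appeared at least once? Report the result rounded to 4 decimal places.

By inclusion–exclusion over which code paths are missing,
P(all seen) = Σ_{j=0}^{4} (-1)^j C(4,j)((4-j)/4)^13
= 1.00000 - 0.09503 + 0.00073 - 0.00000 + 0.00000
= 0.90570.

0.9057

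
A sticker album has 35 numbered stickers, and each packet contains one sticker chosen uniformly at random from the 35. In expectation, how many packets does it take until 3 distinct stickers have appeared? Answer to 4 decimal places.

Going from k to k+1 distinct takes a geometric number of packets with mean 35/(35-k).
Sum over k = 0,...,2: E = 35/35 + 35/34 + 35/33 = 3.09002.

3.0900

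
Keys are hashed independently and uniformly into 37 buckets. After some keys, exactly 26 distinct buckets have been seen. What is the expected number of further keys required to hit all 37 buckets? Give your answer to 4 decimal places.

111.7355

From k distinct to k+1 distinct takes on average 37/(37-k) keys.
Sum over k = 26,...,36: E = 37/11 + 37/10 + 37/9 + ... + 37/2 + 37/1 = 111.73546.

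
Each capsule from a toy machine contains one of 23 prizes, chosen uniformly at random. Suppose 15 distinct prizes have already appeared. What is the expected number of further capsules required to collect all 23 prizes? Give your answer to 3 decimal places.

From k distinct to k+1 distinct takes on average 23/(23-k) capsules.
Sum over k = 15,...,22: E = 23/8 + 23/7 + 23/6 + ... + 23/2 + 23/1 = 62.5107.

62.511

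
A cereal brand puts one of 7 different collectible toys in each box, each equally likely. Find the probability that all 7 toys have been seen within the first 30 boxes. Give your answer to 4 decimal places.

0.9322

Let A_i be the event that toy i is missing after 30 boxes. By inclusion–exclusion on the A_i,
P(all seen) = Σ_{j=0}^{7} (-1)^j C(7,j)((7-j)/7)^30
= 1.00000 - 0.06866 + 0.00087 - 0.00000 + 0.00000 - 0.00000 + 0.00000 - 0.00000
= 0.93221.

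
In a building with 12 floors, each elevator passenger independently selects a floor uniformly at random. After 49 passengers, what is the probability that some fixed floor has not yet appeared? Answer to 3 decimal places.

0.014

Each passenger misses the fixed floor with probability (12-1)/12 = 11/12, independently.
P(still missing after 49) = (11/12)^49 = 0.0141.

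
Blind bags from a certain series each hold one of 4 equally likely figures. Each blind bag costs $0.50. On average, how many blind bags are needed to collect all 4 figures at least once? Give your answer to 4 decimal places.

8.3333

After k distinct figures have appeared, the next blind bag gives a new one with probability (4-k)/4, so the expected wait for the (k+1)-th is 4/(4-k).
E[T] = 4/4 + 4/3 + 4/2 + 4/1 = 4·H_{4}.
H_{4} = 2.08333, so E[T] = 8.33333.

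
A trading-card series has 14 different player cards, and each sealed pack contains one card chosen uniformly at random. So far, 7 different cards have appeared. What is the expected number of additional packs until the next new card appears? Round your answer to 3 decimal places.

The number of packs until the next new card is geometric with success probability 7/14, so its mean is 14/7.
E = 14/7 = 2.0000.

2.000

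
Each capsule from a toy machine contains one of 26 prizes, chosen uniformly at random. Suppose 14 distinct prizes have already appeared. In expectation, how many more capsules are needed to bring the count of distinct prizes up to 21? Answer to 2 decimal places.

The wait to go from k to k+1 distinct prizes is geometric with mean 26/(26-k).
Sum over k = 14,...,20: E = 26/12 + 26/11 + 26/10 + ... + 26/7 + 26/6 = 21.317.

21.32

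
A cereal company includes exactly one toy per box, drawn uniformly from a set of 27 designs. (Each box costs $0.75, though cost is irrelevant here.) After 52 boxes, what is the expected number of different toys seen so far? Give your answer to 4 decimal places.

For each toy, P(seen in 52 boxes) = 1 - (26/27)^52 = 0.85949.
By linearity of expectation, E[distinct seen] = 27·(1 - (26/27)^52) = 23.20631.

23.2063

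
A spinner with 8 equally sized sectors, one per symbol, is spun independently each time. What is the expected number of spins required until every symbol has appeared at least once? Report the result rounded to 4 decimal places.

Split into phases: going from k distinct to k+1 distinct takes on average 8/(8-k) spins.
E[T] = 8/8 + 8/7 + 8/6 + ... + 8/2 + 8/1 = 8·H_{8}.
H_{8} = 2.71786, so E[T] = 21.74286.

21.7429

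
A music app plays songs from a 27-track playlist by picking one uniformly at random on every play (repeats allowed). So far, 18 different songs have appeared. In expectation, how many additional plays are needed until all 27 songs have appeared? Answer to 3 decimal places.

From k distinct to k+1 distinct takes on average 27/(27-k) plays.
Sum over k = 18,...,26: E = 27/9 + 27/8 + 27/7 + ... + 27/2 + 27/1 = 76.3821.

76.382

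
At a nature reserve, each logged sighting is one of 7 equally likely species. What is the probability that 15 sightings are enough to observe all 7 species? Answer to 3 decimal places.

By inclusion–exclusion over which species are missing,
P(all seen) = Σ_{j=0}^{7} (-1)^j C(7,j)((7-j)/7)^15
= 1.0000 - 0.6933 + 0.1350 - 0.0079 + 0.0001 - 0.0000 + 0.0000 - 0.0000
= 0.4339.

0.434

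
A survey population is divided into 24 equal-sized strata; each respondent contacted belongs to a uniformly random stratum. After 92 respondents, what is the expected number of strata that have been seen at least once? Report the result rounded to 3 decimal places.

For each stratum, P(seen in 92 respondents) = 1 - (23/24)^92 = 0.9801.
By linearity of expectation, E[distinct seen] = 24·(1 - (23/24)^92) = 23.5217.

23.522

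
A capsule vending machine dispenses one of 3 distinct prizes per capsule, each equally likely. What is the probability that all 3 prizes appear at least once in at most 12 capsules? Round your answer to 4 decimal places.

Let A_i be the event that prize i is missing after 12 capsules. By inclusion–exclusion on the A_i,
P(all seen) = Σ_{j=0}^{3} (-1)^j C(3,j)((3-j)/3)^12
= 1.00000 - 0.02312 + 0.00001 - 0.00000
= 0.97688.

0.9769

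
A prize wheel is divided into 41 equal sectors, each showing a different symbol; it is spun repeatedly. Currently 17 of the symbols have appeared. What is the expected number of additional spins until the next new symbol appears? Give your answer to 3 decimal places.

Each spin yields a new symbol with probability (41-17)/41 = 24/41, so the wait is geometric with mean 41/24.
E = 41/24 = 1.7083.

1.708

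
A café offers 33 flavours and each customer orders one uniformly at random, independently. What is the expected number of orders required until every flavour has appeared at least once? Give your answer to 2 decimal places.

The wait to go from k to k+1 distinct flavours is geometric with mean 33/(33-k).
E[T] = 33/33 + 33/32 + 33/31 + ... + 33/2 + 33/1 = 33·H_{33}.
H_{33} = 4.089, so E[T] = 134.930.

134.93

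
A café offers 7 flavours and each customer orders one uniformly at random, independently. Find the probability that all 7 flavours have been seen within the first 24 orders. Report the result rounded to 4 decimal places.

Let A_i be the event that flavour i is missing after 24 orders. By inclusion–exclusion on the A_i,
P(all seen) = Σ_{j=0}^{7} (-1)^j C(7,j)((7-j)/7)^24
= 1.00000 - 0.17313 + 0.00653 - 0.00005 + 0.00000 - 0.00000 + 0.00000 - 0.00000
= 0.83335.

0.8334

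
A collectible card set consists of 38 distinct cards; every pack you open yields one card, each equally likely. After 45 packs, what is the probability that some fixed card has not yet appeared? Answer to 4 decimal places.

0.3012

Each pack misses the fixed card with probability (38-1)/38 = 37/38, independently.
P(still missing after 45) = (37/38)^45 = 0.30117.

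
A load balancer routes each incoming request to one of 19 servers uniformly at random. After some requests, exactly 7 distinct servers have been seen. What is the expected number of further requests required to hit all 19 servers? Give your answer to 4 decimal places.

The wait to go from k to k+1 distinct servers is geometric with mean 19/(19-k).
Sum over k = 7,...,18: E = 19/12 + 19/11 + 19/10 + ... + 19/2 + 19/1 = 58.96100.

58.9610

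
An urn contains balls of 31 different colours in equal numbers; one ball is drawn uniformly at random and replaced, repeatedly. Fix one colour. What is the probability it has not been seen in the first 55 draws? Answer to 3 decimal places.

Each draw misses the fixed colour with probability (31-1)/31 = 30/31, independently.
P(still missing after 55) = (30/31)^55 = 0.1647.

0.165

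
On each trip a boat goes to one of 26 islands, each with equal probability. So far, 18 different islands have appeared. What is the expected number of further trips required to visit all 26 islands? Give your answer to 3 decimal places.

From k distinct to k+1 distinct takes on average 26/(26-k) trips.
Sum over k = 18,...,25: E = 26/8 + 26/7 + 26/6 + ... + 26/2 + 26/1 = 70.6643.

70.664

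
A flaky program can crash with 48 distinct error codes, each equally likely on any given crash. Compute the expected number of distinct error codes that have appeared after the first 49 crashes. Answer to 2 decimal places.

30.89

For each error code, P(seen in 49 crashes) = 1 - (47/48)^49 = 0.644.
By linearity of expectation, E[distinct seen] = 48·(1 - (47/48)^49) = 30.891.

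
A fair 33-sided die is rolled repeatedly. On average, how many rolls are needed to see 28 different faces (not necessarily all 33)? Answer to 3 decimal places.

59.580

Going from k to k+1 distinct takes a geometric number of rolls with mean 33/(33-k).
Sum over k = 0,...,27: E = 33/33 + 33/32 + 33/31 + ... + 33/7 + 33/6 = 59.5803.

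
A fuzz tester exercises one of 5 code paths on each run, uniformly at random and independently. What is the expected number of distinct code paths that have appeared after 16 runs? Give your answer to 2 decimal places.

For each code path, P(seen in 16 runs) = 1 - (4/5)^16 = 0.972.
By linearity of expectation, E[distinct seen] = 5·(1 - (4/5)^16) = 4.859.

4.86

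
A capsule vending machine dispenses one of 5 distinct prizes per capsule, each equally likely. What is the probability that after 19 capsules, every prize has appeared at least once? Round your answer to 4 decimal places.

By inclusion–exclusion over which prizes are missing,
P(all seen) = Σ_{j=0}^{5} (-1)^j C(5,j)((5-j)/5)^19
= 1.00000 - 0.07206 + 0.00061 - 0.00000 + 0.00000 - 0.00000
= 0.92855.

0.9286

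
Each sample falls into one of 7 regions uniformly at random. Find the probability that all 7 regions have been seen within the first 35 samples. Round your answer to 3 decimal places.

0.968

Let A_i be the event that region i is missing after 35 samples. By inclusion–exclusion on the A_i,
P(all seen) = Σ_{j=0}^{7} (-1)^j C(7,j)((7-j)/7)^35
= 1.0000 - 0.0318 + 0.0002 - 0.0000 + 0.0000 - 0.0000 + 0.0000 - 0.0000
= 0.9684.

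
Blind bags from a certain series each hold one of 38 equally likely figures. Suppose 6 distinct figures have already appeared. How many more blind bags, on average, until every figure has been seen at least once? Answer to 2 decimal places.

From k distinct to k+1 distinct takes on average 38/(38-k) blind bags.
Sum over k = 6,...,37: E = 38/32 + 38/31 + 38/30 + ... + 38/2 + 38/1 = 154.223.

154.22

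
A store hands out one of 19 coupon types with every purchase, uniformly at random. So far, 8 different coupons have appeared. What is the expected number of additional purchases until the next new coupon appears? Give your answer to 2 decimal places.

1.73

The number of purchases until the next new coupon is geometric with success probability 11/19, so its mean is 19/11.
E = 19/11 = 1.727.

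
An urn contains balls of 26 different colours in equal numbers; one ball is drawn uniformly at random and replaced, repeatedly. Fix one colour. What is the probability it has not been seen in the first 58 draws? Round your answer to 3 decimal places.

Each draw misses the fixed colour with probability (26-1)/26 = 25/26, independently.
P(still missing after 58) = (25/26)^58 = 0.1028.

0.103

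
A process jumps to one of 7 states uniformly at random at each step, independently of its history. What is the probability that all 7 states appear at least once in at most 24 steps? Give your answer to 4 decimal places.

0.8334

Let A_i be the event that state i is missing after 24 steps. By inclusion–exclusion on the A_i,
P(all seen) = Σ_{j=0}^{7} (-1)^j C(7,j)((7-j)/7)^24
= 1.00000 - 0.17313 + 0.00653 - 0.00005 + 0.00000 - 0.00000 + 0.00000 - 0.00000
= 0.83335.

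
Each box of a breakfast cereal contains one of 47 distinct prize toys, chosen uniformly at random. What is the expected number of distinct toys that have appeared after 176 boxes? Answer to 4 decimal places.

45.9328

For each toy, P(seen in 176 boxes) = 1 - (46/47)^176 = 0.97729.
By linearity of expectation, E[distinct seen] = 47·(1 - (46/47)^176) = 45.93278.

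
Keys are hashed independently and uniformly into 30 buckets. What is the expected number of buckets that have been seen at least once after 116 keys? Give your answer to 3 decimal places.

29.412

For each bucket, P(seen in 116 keys) = 1 - (29/30)^116 = 0.9804.
By linearity of expectation, E[distinct seen] = 30·(1 - (29/30)^116) = 29.4122.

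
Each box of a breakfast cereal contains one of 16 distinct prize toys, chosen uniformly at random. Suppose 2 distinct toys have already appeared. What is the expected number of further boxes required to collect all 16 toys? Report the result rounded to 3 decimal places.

The wait to go from k to k+1 distinct toys is geometric with mean 16/(16-k).
Sum over k = 2,...,15: E = 16/14 + 16/13 + 16/12 + ... + 16/2 + 16/1 = 52.0250.

52.025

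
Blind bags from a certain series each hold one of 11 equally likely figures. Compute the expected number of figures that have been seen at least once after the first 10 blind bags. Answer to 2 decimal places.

For each figure, P(seen in 10 blind bags) = 1 - (10/11)^10 = 0.614.
By linearity of expectation, E[distinct seen] = 11·(1 - (10/11)^10) = 6.759.

6.76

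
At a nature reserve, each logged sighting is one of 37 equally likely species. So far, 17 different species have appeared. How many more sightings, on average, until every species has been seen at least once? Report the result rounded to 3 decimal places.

133.116

With k distinct species already seen, the next new one takes an expected 37/(37-k) sightings.
Sum over k = 17,...,36: E = 37/20 + 37/19 + 37/18 + ... + 37/2 + 37/1 = 133.1164.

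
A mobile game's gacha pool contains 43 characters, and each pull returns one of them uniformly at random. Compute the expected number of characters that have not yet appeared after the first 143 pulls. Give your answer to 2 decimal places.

1.49

For each character, P(unseen after 143) = (42/43)^143 = 0.035.
By linearity of expectation, E[unseen] = 43·(42/43)^143 = 1.486.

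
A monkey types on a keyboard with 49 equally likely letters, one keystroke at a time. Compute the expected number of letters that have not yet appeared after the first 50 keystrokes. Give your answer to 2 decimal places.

For each letter, P(unseen after 50) = (48/49)^50 = 0.357.
By linearity of expectation, E[unseen] = 49·(48/49)^50 = 17.476.

17.48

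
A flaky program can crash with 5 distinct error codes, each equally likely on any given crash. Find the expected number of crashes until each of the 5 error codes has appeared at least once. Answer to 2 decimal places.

After k distinct error codes have appeared, the next crash gives a new one with probability (5-k)/5, so the expected wait for the (k+1)-th is 5/(5-k).
E[T] = 5/5 + 5/4 + 5/3 + 5/2 + 5/1 = 5·H_{5}.
H_{5} = 2.283, so E[T] = 11.417.

11.42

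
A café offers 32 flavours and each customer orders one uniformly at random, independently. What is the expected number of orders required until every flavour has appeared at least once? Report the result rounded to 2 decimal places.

129.87

Split into phases: going from k distinct to k+1 distinct takes on average 32/(32-k) orders.
E[T] = 32/32 + 32/31 + 32/30 + ... + 32/2 + 32/1 = 32·H_{32}.
H_{32} = 4.058, so E[T] = 129.872.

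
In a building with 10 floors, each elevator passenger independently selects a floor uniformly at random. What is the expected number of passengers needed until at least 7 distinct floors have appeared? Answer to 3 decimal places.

Going from k to k+1 distinct takes a geometric number of passengers with mean 10/(10-k).
Sum over k = 0,...,6: E = 10/10 + 10/9 + 10/8 + ... + 10/5 + 10/4 = 10.9563.

10.956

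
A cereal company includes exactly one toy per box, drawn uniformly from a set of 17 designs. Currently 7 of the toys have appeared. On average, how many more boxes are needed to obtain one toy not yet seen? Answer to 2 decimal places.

The number of boxes until the next new toy is geometric with success probability 10/17, so its mean is 17/10.
E = 17/10 = 1.700.

1.70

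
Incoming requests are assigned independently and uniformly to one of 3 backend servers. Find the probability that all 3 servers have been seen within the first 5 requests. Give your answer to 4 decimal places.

Let A_i be the event that server i is missing after 5 requests. By inclusion–exclusion on the A_i,
P(all seen) = Σ_{j=0}^{3} (-1)^j C(3,j)((3-j)/3)^5
= 1.00000 - 0.39506 + 0.01235 - 0.00000
= 0.61728.

0.6173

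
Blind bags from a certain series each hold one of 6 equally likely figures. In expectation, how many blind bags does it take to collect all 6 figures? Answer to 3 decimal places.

14.700

After k distinct figures have appeared, the next blind bag gives a new one with probability (6-k)/6, so the expected wait for the (k+1)-th is 6/(6-k).
E[T] = 6/6 + 6/5 + 6/4 + 6/3 + 6/2 + 6/1 = 6·H_{6}.
H_{6} = 2.4500, so E[T] = 14.7000.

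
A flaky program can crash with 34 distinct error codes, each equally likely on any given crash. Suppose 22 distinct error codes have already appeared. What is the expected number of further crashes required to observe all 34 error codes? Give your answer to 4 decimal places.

105.5092

From k distinct to k+1 distinct takes on average 34/(34-k) crashes.
Sum over k = 22,...,33: E = 34/12 + 34/11 + 34/10 + ... + 34/2 + 34/1 = 105.50916.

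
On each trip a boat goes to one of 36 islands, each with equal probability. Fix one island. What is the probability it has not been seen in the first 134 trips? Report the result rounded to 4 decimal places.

Each trip misses the fixed island with probability (36-1)/36 = 35/36, independently.
P(still missing after 134) = (35/36)^134 = 0.02294.

0.0229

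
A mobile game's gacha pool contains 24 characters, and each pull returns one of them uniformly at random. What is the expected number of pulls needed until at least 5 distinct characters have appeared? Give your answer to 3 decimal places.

With k distinct characters already seen, the next new one arrives after an expected 24/(24-k) pulls.
Sum over k = 0,...,4: E = 24/24 + 24/23 + 24/22 + 24/21 + 24/20 = 5.4772.

5.477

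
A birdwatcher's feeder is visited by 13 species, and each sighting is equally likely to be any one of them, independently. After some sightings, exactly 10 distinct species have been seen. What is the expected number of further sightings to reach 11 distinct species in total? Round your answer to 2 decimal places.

The wait to go from k to k+1 distinct species is geometric with mean 13/(13-k).
Only the k = 10 term is needed: E = 13/3 = 4.333.

4.33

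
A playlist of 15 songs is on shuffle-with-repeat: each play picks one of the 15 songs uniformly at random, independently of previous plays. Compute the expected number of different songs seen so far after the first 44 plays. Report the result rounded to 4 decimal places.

For each song, P(seen in 44 plays) = 1 - (14/15)^44 = 0.95196.
By linearity of expectation, E[distinct seen] = 15·(1 - (14/15)^44) = 14.27937.

14.2794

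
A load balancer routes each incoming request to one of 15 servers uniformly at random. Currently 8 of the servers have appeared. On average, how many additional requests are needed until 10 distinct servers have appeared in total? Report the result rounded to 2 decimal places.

With k distinct servers already seen, the next new one takes an expected 15/(15-k) requests.
Sum over k = 8,...,9: E = 15/7 + 15/6 = 4.643.

4.64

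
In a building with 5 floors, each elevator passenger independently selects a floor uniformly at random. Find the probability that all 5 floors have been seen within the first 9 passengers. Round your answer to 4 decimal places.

Let A_i be the event that floor i is missing after 9 passengers. By inclusion–exclusion on the A_i,
P(all seen) = Σ_{j=0}^{5} (-1)^j C(5,j)((5-j)/5)^9
= 1.00000 - 0.67109 + 0.10078 - 0.00262 + 0.00000 - 0.00000
= 0.42707.

0.4271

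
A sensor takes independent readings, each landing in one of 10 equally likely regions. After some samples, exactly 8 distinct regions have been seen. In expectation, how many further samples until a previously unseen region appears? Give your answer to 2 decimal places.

5.00

The number of samples until the next new region is geometric with success probability 2/10, so its mean is 10/2.
E = 10/2 = 5.000.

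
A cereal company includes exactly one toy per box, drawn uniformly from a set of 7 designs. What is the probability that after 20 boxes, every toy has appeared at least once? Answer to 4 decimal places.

By inclusion–exclusion over which toys are missing,
P(all seen) = Σ_{j=0}^{7} (-1)^j C(7,j)((7-j)/7)^20
= 1.00000 - 0.32075 + 0.02510 - 0.00048 + 0.00000 - 0.00000 + 0.00000 - 0.00000
= 0.70387.

0.7039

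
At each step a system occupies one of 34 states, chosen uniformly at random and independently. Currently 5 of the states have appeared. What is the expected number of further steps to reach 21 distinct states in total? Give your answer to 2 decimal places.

26.57

From k distinct to k+1 distinct takes on average 34/(34-k) steps.
Sum over k = 5,...,20: E = 34/29 + 34/28 + 34/27 + ... + 34/15 + 34/14 = 26.572.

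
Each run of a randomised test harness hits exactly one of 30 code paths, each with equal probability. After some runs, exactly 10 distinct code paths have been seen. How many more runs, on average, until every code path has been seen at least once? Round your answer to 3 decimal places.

107.932

From k distinct to k+1 distinct takes on average 30/(30-k) runs.
Sum over k = 10,...,29: E = 30/20 + 30/19 + 30/18 + ... + 30/2 + 30/1 = 107.9322.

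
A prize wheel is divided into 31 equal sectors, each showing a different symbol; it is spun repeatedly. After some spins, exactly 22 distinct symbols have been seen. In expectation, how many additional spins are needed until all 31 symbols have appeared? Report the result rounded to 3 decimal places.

From k distinct to k+1 distinct takes on average 31/(31-k) spins.
Sum over k = 22,...,30: E = 31/9 + 31/8 + 31/7 + ... + 31/2 + 31/1 = 87.6980.

87.698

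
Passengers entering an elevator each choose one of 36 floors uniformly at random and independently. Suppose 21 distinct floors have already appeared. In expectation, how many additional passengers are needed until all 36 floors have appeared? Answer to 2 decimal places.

From k distinct to k+1 distinct takes on average 36/(36-k) passengers.
Sum over k = 21,...,35: E = 36/15 + 36/14 + 36/13 + ... + 36/2 + 36/1 = 119.456.

119.46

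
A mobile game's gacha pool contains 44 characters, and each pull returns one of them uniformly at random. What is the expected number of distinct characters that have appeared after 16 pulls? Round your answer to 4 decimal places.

For each character, P(seen in 16 pulls) = 1 - (43/44)^16 = 0.30777.
By linearity of expectation, E[distinct seen] = 44·(1 - (43/44)^16) = 13.54174.

13.5417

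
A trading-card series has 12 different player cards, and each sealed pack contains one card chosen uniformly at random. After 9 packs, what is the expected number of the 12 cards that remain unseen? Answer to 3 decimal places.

5.484

For each card, P(unseen after 9) = (11/12)^9 = 0.4570.
By linearity of expectation, E[unseen] = 12·(11/12)^9 = 5.4838.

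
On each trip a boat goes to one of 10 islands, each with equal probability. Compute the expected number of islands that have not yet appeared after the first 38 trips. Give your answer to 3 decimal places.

For each island, P(unseen after 38) = (9/10)^38 = 0.0182.
By linearity of expectation, E[unseen] = 10·(9/10)^38 = 0.1825.

0.182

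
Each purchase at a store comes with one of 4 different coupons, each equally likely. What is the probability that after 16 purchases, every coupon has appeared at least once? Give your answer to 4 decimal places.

0.9600

By inclusion–exclusion over which coupons are missing,
P(all seen) = Σ_{j=0}^{4} (-1)^j C(4,j)((4-j)/4)^16
= 1.00000 - 0.04009 + 0.00009 - 0.00000 + 0.00000
= 0.96000.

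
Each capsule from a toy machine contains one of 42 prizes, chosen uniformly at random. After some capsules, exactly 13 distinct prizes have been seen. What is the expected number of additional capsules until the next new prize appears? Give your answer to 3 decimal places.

1.448

The number of capsules until the next new prize is geometric with success probability 29/42, so its mean is 42/29.
E = 42/29 = 1.4483.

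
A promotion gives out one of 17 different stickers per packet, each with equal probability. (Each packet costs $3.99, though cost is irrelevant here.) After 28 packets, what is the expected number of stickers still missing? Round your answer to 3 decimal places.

For each sticker, P(unseen after 28) = (16/17)^28 = 0.1831.
By linearity of expectation, E[unseen] = 17·(16/17)^28 = 3.1134.

3.113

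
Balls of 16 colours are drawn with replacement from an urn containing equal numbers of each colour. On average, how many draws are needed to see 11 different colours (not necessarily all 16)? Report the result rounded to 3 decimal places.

17.558

Going from k to k+1 distinct takes a geometric number of draws with mean 16/(16-k).
Sum over k = 0,...,10: E = 16/16 + 16/15 + 16/14 + ... + 16/7 + 16/6 = 17.5583.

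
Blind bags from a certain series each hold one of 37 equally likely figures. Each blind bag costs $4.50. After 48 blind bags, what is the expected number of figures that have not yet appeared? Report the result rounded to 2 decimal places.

For each figure, P(unseen after 48) = (36/37)^48 = 0.268.
By linearity of expectation, E[unseen] = 37·(36/37)^48 = 9.932.

9.93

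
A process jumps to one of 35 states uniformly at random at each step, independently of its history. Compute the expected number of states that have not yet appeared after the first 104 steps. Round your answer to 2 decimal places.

1.72

For each state, P(unseen after 104) = (34/35)^104 = 0.049.
By linearity of expectation, E[unseen] = 35·(34/35)^104 = 1.717.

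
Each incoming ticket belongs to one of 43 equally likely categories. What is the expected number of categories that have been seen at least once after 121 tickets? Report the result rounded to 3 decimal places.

For each category, P(seen in 121 tickets) = 1 - (42/43)^121 = 0.9420.
By linearity of expectation, E[distinct seen] = 43·(1 - (42/43)^121) = 40.5057.

40.506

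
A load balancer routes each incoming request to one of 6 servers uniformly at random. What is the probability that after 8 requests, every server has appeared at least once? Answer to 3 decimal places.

Let A_i be the event that server i is missing after 8 requests. By inclusion–exclusion on the A_i,
P(all seen) = Σ_{j=0}^{6} (-1)^j C(6,j)((6-j)/6)^8
= 1.0000 - 1.3954 + 0.5853 - 0.0781 + 0.0023 - 0.0000 + 0.0000
= 0.1140.

0.114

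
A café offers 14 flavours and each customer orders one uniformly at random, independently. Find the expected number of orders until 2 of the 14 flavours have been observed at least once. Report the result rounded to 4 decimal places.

2.0769

With k distinct flavours already seen, the next new one arrives after an expected 14/(14-k) orders.
Sum over k = 0,...,1: E = 14/14 + 14/13 = 2.07692.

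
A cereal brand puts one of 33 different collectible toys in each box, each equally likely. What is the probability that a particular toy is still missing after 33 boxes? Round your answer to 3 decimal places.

0.362

Each box misses the fixed toy with probability (33-1)/33 = 32/33, independently.
P(still missing after 33) = (32/33)^33 = 0.3622.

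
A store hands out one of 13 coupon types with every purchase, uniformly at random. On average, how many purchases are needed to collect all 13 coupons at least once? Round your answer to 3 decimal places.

After k distinct coupons have appeared, the next purchase gives a new one with probability (13-k)/13, so the expected wait for the (k+1)-th is 13/(13-k).
E[T] = 13/13 + 13/12 + 13/11 + ... + 13/2 + 13/1 = 13·H_{13}.
H_{13} = 3.1801, so E[T] = 41.3417.

41.342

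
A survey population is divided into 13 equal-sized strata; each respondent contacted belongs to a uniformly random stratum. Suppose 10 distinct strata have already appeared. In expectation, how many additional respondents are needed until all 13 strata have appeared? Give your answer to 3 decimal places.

23.833

The wait to go from k to k+1 distinct strata is geometric with mean 13/(13-k).
Sum over k = 10,...,12: E = 13/3 + 13/2 + 13/1 = 23.8333.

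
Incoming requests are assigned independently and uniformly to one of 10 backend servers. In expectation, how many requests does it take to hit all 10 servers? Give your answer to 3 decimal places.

29.290

The wait to go from k to k+1 distinct servers is geometric with mean 10/(10-k).
E[T] = 10/10 + 10/9 + 10/8 + ... + 10/2 + 10/1 = 10·H_{10}.
H_{10} = 2.9290, so E[T] = 29.2897.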